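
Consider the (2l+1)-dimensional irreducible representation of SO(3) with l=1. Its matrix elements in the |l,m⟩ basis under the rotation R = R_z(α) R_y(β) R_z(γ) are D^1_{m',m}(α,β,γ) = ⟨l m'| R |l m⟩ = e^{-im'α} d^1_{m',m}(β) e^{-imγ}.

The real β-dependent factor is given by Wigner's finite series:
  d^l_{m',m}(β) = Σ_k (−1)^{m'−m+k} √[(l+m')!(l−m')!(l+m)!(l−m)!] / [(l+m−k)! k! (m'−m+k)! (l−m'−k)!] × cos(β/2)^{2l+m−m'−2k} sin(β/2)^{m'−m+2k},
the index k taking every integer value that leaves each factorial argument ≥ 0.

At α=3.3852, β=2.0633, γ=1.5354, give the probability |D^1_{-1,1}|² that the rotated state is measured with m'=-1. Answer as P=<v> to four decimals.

Split into d^1_{-1,1}(β=2.0633) × two z-phases.
With c≡cos(β/2)=0.513404 and s≡sin(β/2)=0.858147, N=[1·2·2·1]^{1/2}=2.000000
k: max(0,(1)−(-1))=2 … min(1+(1),1−(-1))=2
  k=2: (−1)^0·2.0000/(2)·0.5134^0·0.8581^2 = +0.736417
d^1_{-1,1}(2.0633) = +0.736417
|D^1_{-1,1}|² = |d^1_{-1,1}(β)|² = (+0.736417)² = 0.542310 (the z-rotation phases have unit modulus)

P=0.5423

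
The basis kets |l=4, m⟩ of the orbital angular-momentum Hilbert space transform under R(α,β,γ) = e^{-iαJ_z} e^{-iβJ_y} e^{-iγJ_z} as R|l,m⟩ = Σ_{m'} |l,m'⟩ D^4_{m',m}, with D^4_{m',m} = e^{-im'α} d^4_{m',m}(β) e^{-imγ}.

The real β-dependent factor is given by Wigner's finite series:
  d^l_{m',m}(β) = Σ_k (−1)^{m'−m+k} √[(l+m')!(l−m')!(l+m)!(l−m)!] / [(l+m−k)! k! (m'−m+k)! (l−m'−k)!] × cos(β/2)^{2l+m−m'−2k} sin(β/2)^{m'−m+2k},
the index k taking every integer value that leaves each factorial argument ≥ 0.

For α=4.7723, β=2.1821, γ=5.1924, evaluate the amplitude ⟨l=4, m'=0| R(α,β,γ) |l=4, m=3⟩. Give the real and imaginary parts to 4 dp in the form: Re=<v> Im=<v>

First d^4_{0,3}(β=2.1821), then the phase factors e^{-i(0)α} and e^{-i(3)γ}:
Half-angle: c=0.461554, s=0.887112. N=√(24·24·5040·1)=1703.830978
k: max(0,(3)−(0))=3 … min(4+(3),4−(0))=4
  k=3: (−1)^0·1703.8310/(144)·0.4616^5·0.8871^3 = +0.173027
  k=4: (−1)^1·1703.8310/(144)·0.4616^3·0.8871^5 = -0.639182
d^4_{0,3}(2.1821) = +0.173027 -0.639182 = -0.466155
Attach z-rotation phases: D = e^{-i(0)(4.7723)}·(-0.466155)·e^{-i(3)(5.1924)} = +0.462175+0.060782i

Re=0.4622 Im=0.0608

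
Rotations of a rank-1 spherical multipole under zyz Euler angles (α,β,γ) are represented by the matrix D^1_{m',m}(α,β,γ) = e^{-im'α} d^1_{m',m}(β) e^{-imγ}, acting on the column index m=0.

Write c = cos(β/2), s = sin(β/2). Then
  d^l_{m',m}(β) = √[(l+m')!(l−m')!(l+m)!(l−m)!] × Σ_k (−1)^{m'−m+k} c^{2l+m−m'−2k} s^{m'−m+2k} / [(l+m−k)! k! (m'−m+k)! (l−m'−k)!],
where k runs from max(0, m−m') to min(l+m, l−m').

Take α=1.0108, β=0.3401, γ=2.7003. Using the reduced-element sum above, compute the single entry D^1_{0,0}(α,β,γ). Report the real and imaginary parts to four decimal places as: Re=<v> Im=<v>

D^1_{0,0}(1.0108,0.3401,2.7003) = e^{-i·0·1.0108}·d^1_{0,0}(0.3401)·e^{-i·0·2.7003}. Compute d first:
Half-angle: c=0.985576, s=0.169232. N=√(1·1·1·1)=1.000000
k∈{0,1} keeps every argument non-negative
  k=0: (−1)^0·1.0000/(1)·0.9856^2·0.1692^0 = +0.971361
  k=1: (−1)^1·1.0000/(1)·0.9856^0·0.1692^2 = -0.028639
d^1_{0,0}(0.3401) = +0.971361 -0.028639 = +0.942721
Phases: e^{-i·(0)·1.0108}=+1.000000+0.000000i, e^{-i·(0)·2.7003}=+1.000000+0.000000i ⇒ D=+0.942721+0.000000i

Re=0.9427 Im=0.0000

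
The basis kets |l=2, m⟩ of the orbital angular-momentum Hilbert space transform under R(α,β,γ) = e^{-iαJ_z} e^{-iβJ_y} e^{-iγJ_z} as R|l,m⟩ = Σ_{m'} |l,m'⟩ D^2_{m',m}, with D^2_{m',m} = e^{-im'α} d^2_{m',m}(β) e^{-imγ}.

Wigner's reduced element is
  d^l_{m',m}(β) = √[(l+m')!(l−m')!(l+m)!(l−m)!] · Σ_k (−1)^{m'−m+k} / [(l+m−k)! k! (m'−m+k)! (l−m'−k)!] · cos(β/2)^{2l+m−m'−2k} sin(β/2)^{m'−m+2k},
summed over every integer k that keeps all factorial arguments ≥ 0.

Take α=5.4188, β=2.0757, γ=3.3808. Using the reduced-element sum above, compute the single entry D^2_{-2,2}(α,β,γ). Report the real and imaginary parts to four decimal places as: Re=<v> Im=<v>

Re=-0.3271 Im=-0.4426

D^2_{-2,2}(5.4188,2.0757,3.3808) = e^{-i·-2·5.4188}·d^2_{-2,2}(2.0757)·e^{-i·2·3.3808}. Compute d first:
c=cos(2.0757/2)=0.508073, s=sin(2.0757/2)=0.861314; N=√[1·24·24·1]=24.000000
Admissible k: 4..4 (factorial args all ≥0)
  k=4: (−1)^0·24.0000/(24)·0.5081^0·0.8613^4 = +0.550359
d^2_{-2,2}(2.0757) = +0.550359
Attach z-rotation phases: D = e^{-i(-2)(5.4188)}·(+0.550359)·e^{-i(2)(3.3808)} = -0.327075-0.442624i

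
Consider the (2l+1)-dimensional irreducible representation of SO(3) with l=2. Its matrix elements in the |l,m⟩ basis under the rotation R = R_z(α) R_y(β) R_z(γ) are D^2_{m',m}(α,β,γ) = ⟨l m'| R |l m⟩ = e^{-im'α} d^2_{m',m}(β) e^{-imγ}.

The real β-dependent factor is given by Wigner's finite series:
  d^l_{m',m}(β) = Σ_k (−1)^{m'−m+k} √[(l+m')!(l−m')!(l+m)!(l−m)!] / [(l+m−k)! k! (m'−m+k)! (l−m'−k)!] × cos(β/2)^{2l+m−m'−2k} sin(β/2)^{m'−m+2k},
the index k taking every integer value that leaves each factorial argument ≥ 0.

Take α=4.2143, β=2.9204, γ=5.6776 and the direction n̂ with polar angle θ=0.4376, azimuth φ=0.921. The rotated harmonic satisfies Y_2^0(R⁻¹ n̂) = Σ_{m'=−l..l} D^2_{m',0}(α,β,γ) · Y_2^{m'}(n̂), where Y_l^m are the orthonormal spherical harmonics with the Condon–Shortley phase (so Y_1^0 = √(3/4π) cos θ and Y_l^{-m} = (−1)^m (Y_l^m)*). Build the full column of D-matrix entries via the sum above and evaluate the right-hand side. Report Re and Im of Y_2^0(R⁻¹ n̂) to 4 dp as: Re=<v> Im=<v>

Re=0.5852 Im=0.0000

Need the full column D^2_{m',0} for m'=−2..2 at α=4.2143, β=2.9204, γ=5.6776.
cos(β/2)=0.110371, sin(β/2)=0.993890
d^2_{-2,0}: single k=2 term ⇒ +0.029476;  D = -0.016020+0.024742i
d^2_{-1,0}: k∈[1..2] ⇒ +0.003273 -0.265428 = -0.262154;  D = +0.125244+0.230302i
d^2_{0,0}: k∈[0..2] ⇒ +0.000148 -0.048133 +0.975785 = +0.927800;  D = +0.927800+0.000000i
d^2_{1,0}: k∈[0..1] ⇒ -0.003273 +0.265428 = +0.262154;  D = -0.125244+0.230302i
d^2_{2,0}: single k=0 term ⇒ +0.029476;  D = -0.016020-0.024742i
Y_2^{m'}(θ=0.4376,φ=0.921) and Σ D·Y over m':
  (-0.0160+0.0247i)·(-0.0186-0.0668i)  (+0.1252+0.2303i)·(+0.1794-0.2361i)  (+0.9278+0.0000i)·(+0.4609+0.0000i)  (-0.1252+0.2303i)·(-0.1794-0.2361i)  (-0.0160-0.0247i)·(-0.0186+0.0668i)
Y_2^0(R⁻¹ n̂) = +0.585187+0.000000i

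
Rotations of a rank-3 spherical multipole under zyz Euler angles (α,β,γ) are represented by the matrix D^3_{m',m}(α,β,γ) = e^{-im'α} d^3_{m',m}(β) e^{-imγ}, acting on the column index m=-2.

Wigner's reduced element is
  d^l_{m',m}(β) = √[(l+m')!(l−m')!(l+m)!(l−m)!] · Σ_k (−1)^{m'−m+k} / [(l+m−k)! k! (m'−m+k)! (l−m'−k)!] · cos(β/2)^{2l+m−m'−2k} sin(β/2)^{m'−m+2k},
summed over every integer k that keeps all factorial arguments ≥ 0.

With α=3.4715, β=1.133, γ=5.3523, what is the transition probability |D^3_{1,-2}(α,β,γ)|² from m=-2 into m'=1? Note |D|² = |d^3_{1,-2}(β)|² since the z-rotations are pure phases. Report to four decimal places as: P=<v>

P=0.2195

First d^3_{1,-2}(β=1.133), then the phase factors e^{-i(1)α} and e^{-i(-2)γ}:
With c≡cos(β/2)=0.843785 and s≡sin(β/2)=0.536682, N=[24·2·1·120]^{1/2}=75.894664
k∈{0,1} keeps every argument non-negative
  k=0: (−1)^3·75.8947/(12)·0.8438^3·0.5367^3 = -0.587322
  k=1: (−1)^4·75.8947/(24)·0.8438^1·0.5367^5 = +0.118800
d^3_{1,-2}(1.133) = -0.587322 +0.118800 = -0.468521
|D^3_{1,-2}|² = |d^3_{1,-2}(β)|² = (-0.468521)² = 0.219512 (the z-rotation phases have unit modulus)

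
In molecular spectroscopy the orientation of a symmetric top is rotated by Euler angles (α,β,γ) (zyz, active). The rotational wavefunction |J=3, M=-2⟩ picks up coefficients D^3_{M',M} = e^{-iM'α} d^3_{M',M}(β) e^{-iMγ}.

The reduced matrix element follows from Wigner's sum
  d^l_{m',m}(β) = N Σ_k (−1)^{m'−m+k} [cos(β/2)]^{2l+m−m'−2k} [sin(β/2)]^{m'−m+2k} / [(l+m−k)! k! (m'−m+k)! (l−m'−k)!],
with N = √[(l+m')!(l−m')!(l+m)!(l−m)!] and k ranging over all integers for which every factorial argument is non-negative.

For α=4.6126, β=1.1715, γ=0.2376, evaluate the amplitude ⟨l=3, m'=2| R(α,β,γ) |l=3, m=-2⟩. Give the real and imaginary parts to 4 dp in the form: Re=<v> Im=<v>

Re=-0.2309 Im=-0.1848

First d^3_{2,-2}(β=1.1715), then the phase factors e^{-i(2)α} and e^{-i(-2)γ}:
c=cos(1.1715/2)=0.833298, s=sin(1.1715/2)=0.552825; N=√[120·1·1·120]=120.000000
k: max(0,(-2)−(2))=0 … min(3+(-2),3−(2))=1
  k=0: (−1)^4·120.0000/(24)·0.8333^2·0.5528^4 = +0.324280
  k=1: (−1)^5·120.0000/(120)·0.8333^0·0.5528^6 = -0.028545
d^3_{2,-2}(1.1715) = +0.324280 -0.028545 = +0.295735
Phases: e^{-i·(2)·4.6126}=-0.980150-0.198256i, e^{-i·(-2)·0.2376}=+0.889201+0.457516i ⇒ D=-0.230923-0.184753i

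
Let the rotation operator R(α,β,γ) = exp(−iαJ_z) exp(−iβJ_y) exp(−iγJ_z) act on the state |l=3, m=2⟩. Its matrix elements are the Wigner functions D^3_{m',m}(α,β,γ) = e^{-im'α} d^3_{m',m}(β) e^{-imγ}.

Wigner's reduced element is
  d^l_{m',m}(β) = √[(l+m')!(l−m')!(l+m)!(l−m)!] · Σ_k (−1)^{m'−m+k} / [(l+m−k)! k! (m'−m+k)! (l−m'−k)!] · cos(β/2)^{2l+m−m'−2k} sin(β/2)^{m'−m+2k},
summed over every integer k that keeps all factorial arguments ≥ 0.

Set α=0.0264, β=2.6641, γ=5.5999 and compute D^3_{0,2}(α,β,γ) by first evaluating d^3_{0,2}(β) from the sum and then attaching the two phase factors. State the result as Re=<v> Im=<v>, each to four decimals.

Re=-0.0521 Im=-0.2515

First d^3_{0,2}(β=2.6641), then the phase factors e^{-i(0)α} and e^{-i(2)γ}:
Half-angle: c=0.236485, s=0.971635. N=√(6·6·120·1)=65.726707
k∈{2,3} keeps every argument non-negative
  k=2: (−1)^0·65.7267/(12)·0.2365^4·0.9716^2 = +0.016173
  k=3: (−1)^1·65.7267/(12)·0.2365^2·0.9716^4 = -0.273011
d^3_{0,2}(2.6641) = +0.016173 -0.273011 = -0.256838
Phases: e^{-i·(0)·0.0264}=+1.000000+0.000000i, e^{-i·(2)·5.5999}=+0.202809+0.979218i ⇒ D=-0.052089-0.251501i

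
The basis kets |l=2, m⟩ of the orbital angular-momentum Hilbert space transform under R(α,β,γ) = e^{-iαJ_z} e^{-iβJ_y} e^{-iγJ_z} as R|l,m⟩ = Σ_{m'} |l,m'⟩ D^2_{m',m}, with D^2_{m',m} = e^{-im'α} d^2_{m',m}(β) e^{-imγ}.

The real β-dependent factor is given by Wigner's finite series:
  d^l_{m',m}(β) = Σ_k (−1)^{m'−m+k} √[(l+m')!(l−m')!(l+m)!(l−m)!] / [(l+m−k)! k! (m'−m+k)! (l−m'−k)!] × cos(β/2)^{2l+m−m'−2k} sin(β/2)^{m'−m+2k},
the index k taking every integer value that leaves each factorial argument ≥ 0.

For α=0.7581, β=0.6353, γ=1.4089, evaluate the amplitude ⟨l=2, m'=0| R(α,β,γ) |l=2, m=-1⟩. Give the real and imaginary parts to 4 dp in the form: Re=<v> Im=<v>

Split into d^2_{0,-1}(β=0.6353) × two z-phases.
With c≡cos(β/2)=0.949972 and s≡sin(β/2)=0.312335, N=[2·2·1·6]^{1/2}=4.898979
The bounds max(0,m−m')=0 and min(l+m,l−m')=1 give 2 terms
  k=0: (−1)^1·4.8990/(2)·0.9500^3·0.3123^1 = -0.655887
  k=1: (−1)^2·4.8990/(2)·0.9500^1·0.3123^3 = +0.070900
d^2_{0,-1}(0.6353) = -0.655887 +0.070900 = -0.584986
Attach z-rotation phases: D = e^{-i(0)(0.7581)}·(-0.584986)·e^{-i(-1)(1.4089)} = -0.094294-0.577337i

Re=-0.0943 Im=-0.5773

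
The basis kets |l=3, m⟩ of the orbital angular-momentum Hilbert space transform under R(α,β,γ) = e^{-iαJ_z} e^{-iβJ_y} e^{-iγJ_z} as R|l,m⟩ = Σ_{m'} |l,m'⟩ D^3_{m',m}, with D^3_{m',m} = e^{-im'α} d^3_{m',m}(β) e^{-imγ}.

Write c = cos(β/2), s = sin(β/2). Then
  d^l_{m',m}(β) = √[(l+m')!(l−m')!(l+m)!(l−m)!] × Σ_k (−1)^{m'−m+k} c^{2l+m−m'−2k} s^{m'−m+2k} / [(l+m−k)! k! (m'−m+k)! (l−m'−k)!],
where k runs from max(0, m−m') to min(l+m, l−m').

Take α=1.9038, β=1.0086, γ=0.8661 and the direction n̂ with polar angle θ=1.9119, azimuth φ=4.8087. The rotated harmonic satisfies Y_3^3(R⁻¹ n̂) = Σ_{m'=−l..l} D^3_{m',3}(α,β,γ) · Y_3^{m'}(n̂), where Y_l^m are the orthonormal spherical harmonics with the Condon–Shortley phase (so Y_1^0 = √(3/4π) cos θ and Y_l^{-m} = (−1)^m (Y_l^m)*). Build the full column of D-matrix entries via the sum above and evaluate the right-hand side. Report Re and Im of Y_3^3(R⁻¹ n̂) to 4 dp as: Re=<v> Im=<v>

Need the full column D^3_{m',3} for m'=−3..3 at α=1.9038, β=1.0086, γ=0.8661.
cos(β/2)=0.875513, sin(β/2)=0.483195
d^3_{-3,3}: single k=6 term ⇒ +0.012727;  D = -0.012722+0.000363i
d^3_{-2,3}: single k=5 term ⇒ +0.056487;  D = +0.019978+0.052836i
d^3_{-1,3}: single k=4 term ⇒ +0.161830;  D = +0.124346-0.103572i
d^3_{0,3}: single k=3 term ⇒ +0.338586;  D = -0.289834-0.175035i
d^3_{1,3}: single k=2 term ⇒ +0.531300;  D = -0.110905+0.519596i
d^3_{2,3}: single k=1 term ⇒ +0.608850;  D = +0.604272-0.074528i
d^3_{3,3}: single k=0 term ⇒ +0.450376;  D = -0.198214-0.404413i
Y_3^{m'}(θ=1.9119,φ=4.8087) and Σ D·Y over m':
  (-0.0127+0.0004i)·(-0.0995-0.3347i)  (+0.0200+0.0528i)·(+0.2980-0.0581i)  (+0.1243-0.1036i)·(-0.0129-0.1335i)  (-0.2898-0.1750i)·(+0.3047+0.0000i)  (-0.1109+0.5196i)·(+0.0129-0.1335i)  (+0.6043-0.0745i)·(+0.2980+0.0581i)  (-0.1982-0.4044i)·(+0.0995-0.3347i)
Y_3^3(R⁻¹ n̂) = +0.003952+0.010745i

Re=0.0040 Im=0.0107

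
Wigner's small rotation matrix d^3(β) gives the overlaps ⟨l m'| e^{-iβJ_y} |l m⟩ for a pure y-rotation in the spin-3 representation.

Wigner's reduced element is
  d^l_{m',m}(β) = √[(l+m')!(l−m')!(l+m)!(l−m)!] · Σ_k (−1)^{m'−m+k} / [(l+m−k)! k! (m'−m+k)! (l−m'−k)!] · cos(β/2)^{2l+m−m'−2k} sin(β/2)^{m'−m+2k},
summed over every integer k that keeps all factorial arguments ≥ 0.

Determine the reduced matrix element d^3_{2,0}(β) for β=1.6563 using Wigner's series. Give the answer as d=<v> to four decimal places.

d=-0.1161

d^3_{2,0}(β=1.6563) via Wigner's sum:
c=cos(1.6563/2)=0.676240, s=sin(1.6563/2)=0.736682; N=√[120·1·6·6]=65.726707
The bounds max(0,m−m')=0 and min(l+m,l−m')=1 give 2 terms
  k=0: (−1)^2·65.7267/(12)·0.6762^4·0.7367^2 = +0.621617
  k=1: (−1)^3·65.7267/(12)·0.6762^2·0.7367^4 = -0.737703
d^3_{2,0}(1.6563) = +0.621617 -0.737703 = -0.116085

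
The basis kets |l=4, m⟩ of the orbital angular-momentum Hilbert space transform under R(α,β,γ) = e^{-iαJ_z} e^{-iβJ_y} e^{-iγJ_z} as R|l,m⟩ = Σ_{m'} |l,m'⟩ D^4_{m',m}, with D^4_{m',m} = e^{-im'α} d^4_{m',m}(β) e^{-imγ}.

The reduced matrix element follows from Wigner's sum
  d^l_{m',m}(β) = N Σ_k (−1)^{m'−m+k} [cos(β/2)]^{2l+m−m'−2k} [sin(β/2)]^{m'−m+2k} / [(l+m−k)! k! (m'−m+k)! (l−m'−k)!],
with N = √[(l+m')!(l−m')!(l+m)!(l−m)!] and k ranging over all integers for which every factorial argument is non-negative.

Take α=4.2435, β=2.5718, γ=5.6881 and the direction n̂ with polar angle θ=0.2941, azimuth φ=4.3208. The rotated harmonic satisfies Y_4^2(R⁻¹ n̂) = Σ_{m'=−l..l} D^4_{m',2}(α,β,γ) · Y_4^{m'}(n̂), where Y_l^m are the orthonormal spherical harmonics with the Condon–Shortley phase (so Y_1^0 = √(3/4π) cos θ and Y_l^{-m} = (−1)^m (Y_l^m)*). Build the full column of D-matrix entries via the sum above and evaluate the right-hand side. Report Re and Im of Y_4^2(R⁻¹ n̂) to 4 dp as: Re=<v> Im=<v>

Re=0.1609 Im=0.3422

Need the full column D^4_{m',2} for m'=−4..4 at α=4.2435, β=2.5718, γ=5.6881.
cos(β/2)=0.281058, sin(β/2)=0.959691
d^4_{-4,2}: single k=6 term ⇒ +0.326557;  D = +0.252812-0.206701i
d^4_{-3,2}: k∈[5..6] ⇒ +0.202875 -0.788459 = -0.585584;  D = -0.125789-0.571914i
d^4_{-2,2}: k∈[4..6] ⇒ +0.079396 -0.740561 +0.719533 = +0.058368;  D = -0.056519-0.014576i
d^4_{-1,2}: k∈[3..5] ⇒ +0.021922 -0.383399 +0.894029 = +0.532552;  D = +0.351670-0.399926i
d^4_{0,2}: k∈[2..4] ⇒ +0.004307 -0.133906 +0.585465 = +0.455866;  D = +0.169355+0.423241i
d^4_{1,2}: k∈[1..3] ⇒ +0.000564 -0.032884 +0.255599 = +0.223280;  D = -0.222410-0.019682i
d^4_{2,2}: k∈[0..2] ⇒ +0.000039 -0.005448 +0.079396 = +0.073987;  D = +0.039122-0.062798i
d^4_{3,2}: k∈[0..1] ⇒ -0.000497 +0.017400 = +0.016903;  D = +0.008759+0.014456i
d^4_{4,2}: single k=0 term ⇒ +0.002402;  D = -0.002395+0.000182i
Y_4^{m'}(θ=0.2941,φ=4.3208) and Σ D·Y over m':
  (+0.2528-0.2067i)·(+0.0000+0.0031i)  (-0.1258-0.5719i)·(+0.0269-0.0113i)  (-0.0565-0.0146i)·(-0.1078-0.1073i)  (+0.3517-0.3999i)·(-0.1709+0.4139i)  (+0.1694+0.4232i)·(+0.5169+0.0000i)  (-0.2224-0.0197i)·(+0.1709+0.4139i)  (+0.0391-0.0628i)·(-0.1078+0.1073i)  (+0.0088+0.0145i)·(-0.0269-0.0113i)  (-0.0024+0.0002i)·(+0.0000-0.0031i)
Y_4^2(R⁻¹ n̂) = +0.160900+0.342176i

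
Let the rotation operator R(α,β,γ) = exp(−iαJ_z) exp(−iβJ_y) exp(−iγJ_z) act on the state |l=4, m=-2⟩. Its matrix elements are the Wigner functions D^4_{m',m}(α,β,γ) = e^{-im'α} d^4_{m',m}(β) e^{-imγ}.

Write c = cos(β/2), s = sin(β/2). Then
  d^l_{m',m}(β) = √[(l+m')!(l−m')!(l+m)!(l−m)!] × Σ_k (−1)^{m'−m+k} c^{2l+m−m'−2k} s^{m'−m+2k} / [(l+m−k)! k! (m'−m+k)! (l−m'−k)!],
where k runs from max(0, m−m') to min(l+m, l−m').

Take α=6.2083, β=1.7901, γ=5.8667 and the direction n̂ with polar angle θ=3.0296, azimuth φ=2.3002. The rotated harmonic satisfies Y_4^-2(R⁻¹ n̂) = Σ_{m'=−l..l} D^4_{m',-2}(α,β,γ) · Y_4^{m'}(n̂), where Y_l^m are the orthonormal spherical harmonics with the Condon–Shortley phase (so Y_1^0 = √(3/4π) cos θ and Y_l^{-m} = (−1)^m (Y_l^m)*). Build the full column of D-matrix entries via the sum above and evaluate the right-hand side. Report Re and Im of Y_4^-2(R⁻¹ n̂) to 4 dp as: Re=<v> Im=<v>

Re=-0.1563 Im=0.2379

Need the full column D^4_{m',-2} for m'=−4..4 at α=6.2083, β=1.7901, γ=5.8667.
cos(β/2)=0.625480, sin(β/2)=0.780240
d^4_{-4,-2}: single k=2 term ⇒ +0.192893;  D = +0.081861-0.174661i
d^4_{-3,-2}: k∈[1..2] ⇒ +0.109342 -0.510431 = -0.401089;  D = -0.196911+0.349426i
d^4_{-2,-2}: k∈[0..2] ⇒ +0.023426 -0.437439 +0.850860 = +0.436847;  D = +0.242338-0.363466i
d^4_{-1,-2}: k∈[0..2] ⇒ -0.123982 +0.964624 -1.000684 = -0.160042;  D = -0.098496+0.126143i
d^4_{0,-2}: k∈[0..2] ⇒ +0.345826 -1.435016 +0.837372 = -0.251818;  D = -0.169393+0.186329i
d^4_{1,-2}: k∈[0..2] ⇒ -0.643082 +1.501026 -0.467141 = +0.390802;  D = +0.283782-0.268689i
d^4_{2,-2}: k∈[0..2] ⇒ +0.850860 -1.059201 +0.137350 = -0.070991;  D = -0.055058+0.044815i
d^4_{3,-2}: k∈[0..1] ⇒ -0.794268 +0.411980 = -0.382288;  D = -0.313710+0.218472i
d^4_{4,-2}: single k=0 term ⇒ +0.467064;  D = +0.402174-0.237497i
Y_4^{m'}(θ=3.0296,φ=2.3002) and Σ D·Y over m':
  (+0.0819-0.1747i)·(-0.0001-0.0000i)  (-0.1969+0.3494i)·(-0.0014+0.0010i)  (+0.2423-0.3635i)·(-0.0028+0.0245i)  (-0.0985+0.1261i)·(+0.1370+0.1533i)  (-0.1694+0.1863i)·(+0.7940+0.0000i)  (+0.2838-0.2687i)·(-0.1370+0.1533i)  (-0.0551+0.0448i)·(-0.0028-0.0245i)  (-0.3137+0.2185i)·(+0.0014+0.0010i)  (+0.4022-0.2375i)·(-0.0001+0.0000i)
Y_4^-2(R⁻¹ n̂) = -0.156285+0.237950i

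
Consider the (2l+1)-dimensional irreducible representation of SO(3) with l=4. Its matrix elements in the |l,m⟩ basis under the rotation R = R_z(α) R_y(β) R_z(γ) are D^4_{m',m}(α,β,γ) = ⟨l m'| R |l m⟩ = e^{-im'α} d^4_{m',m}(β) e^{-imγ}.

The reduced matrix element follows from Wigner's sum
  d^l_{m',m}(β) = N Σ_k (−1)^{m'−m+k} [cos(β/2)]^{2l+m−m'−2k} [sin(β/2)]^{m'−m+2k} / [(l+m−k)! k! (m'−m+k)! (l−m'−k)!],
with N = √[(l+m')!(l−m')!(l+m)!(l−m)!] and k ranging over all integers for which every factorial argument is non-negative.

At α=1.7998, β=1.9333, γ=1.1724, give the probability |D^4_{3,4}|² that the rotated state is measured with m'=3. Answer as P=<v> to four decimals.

P=0.0020

First d^4_{3,4}(β=1.9333), then the phase factors e^{-i(3)α} and e^{-i(4)γ}:
Half-angle: c=0.568060, s=0.822987. N=√(5040·1·40320·1)=14255.272709
k: max(0,(4)−(3))=1 … min(4+(4),4−(3))=1
  k=1: (−1)^0·14255.2727/(5040)·0.5681^7·0.8230^1 = +0.044432
d^4_{3,4}(1.9333) = +0.044432
|D^4_{3,4}|² = |d^4_{3,4}(β)|² = (+0.044432)² = 0.001974 (the z-rotation phases have unit modulus)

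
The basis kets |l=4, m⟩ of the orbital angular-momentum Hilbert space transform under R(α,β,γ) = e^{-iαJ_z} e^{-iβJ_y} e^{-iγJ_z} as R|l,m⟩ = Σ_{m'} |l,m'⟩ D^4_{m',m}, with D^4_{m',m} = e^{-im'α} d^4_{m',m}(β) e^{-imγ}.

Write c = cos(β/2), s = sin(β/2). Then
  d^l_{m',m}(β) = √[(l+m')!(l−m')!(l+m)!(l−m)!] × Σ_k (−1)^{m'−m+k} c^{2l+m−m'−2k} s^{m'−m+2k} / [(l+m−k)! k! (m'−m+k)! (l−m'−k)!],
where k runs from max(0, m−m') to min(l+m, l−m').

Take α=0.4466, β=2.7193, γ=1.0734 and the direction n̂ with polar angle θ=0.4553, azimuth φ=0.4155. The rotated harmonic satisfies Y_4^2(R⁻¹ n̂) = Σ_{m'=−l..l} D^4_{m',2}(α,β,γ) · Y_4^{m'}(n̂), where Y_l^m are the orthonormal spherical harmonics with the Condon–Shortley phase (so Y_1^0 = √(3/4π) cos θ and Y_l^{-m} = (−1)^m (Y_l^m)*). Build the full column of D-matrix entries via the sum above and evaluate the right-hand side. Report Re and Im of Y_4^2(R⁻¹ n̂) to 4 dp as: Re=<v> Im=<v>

Re=-0.1893 Im=-0.3155

Need the full column D^4_{m',2} for m'=−4..4 at α=0.4466, β=2.7193, γ=1.0734.
cos(β/2)=0.209581, sin(β/2)=0.977791
d^4_{-4,2}: single k=6 term ⇒ +0.203123;  D = +0.190074-0.071631i
d^4_{-3,2}: k∈[5..6] ⇒ +0.092357 -0.670099 = -0.577742;  D = -0.399606+0.417254i
d^4_{-2,2}: k∈[4..6] ⇒ +0.026453 -0.460640 +0.835544 = +0.401358;  D = +0.125185-0.381335i
d^4_{-1,2}: k∈[3..5] ⇒ +0.005346 -0.174539 +0.759821 = +0.590628;  D = -0.076216-0.585689i
d^4_{0,2}: k∈[2..4] ⇒ +0.000769 -0.044615 +0.364168 = +0.320322;  D = -0.174472-0.268636i
d^4_{1,2}: k∈[1..3] ⇒ +0.000074 -0.008019 +0.116359 = +0.108414;  D = -0.092528-0.056500i
d^4_{2,2}: k∈[0..2] ⇒ +0.000004 -0.000972 +0.026453 = +0.025485;  D = -0.025354-0.002585i
d^4_{3,2}: k∈[0..1] ⇒ -0.000065 +0.004243 = +0.004178;  D = -0.003932+0.001413i
d^4_{4,2}: single k=0 term ⇒ +0.000429;  D = -0.000301+0.000305i
Y_4^{m'}(θ=0.4553,φ=0.4155) and Σ D·Y over m':
  (+0.1901-0.0716i)·(-0.0015-0.0165i)  (-0.3996+0.4173i)·(+0.0305-0.0906i)  (+0.1252-0.3813i)·(+0.2026-0.2220i)  (-0.0762-0.5857i)·(+0.4524-0.1996i)  (-0.1745-0.2686i)·(+0.1665+0.0000i)  (-0.0925-0.0565i)·(-0.4524-0.1996i)  (-0.0254-0.0026i)·(+0.2026+0.2220i)  (-0.0039+0.0014i)·(-0.0305-0.0906i)  (-0.0003+0.0003i)·(-0.0015+0.0165i)
Y_4^2(R⁻¹ n̂) = -0.189288-0.315461i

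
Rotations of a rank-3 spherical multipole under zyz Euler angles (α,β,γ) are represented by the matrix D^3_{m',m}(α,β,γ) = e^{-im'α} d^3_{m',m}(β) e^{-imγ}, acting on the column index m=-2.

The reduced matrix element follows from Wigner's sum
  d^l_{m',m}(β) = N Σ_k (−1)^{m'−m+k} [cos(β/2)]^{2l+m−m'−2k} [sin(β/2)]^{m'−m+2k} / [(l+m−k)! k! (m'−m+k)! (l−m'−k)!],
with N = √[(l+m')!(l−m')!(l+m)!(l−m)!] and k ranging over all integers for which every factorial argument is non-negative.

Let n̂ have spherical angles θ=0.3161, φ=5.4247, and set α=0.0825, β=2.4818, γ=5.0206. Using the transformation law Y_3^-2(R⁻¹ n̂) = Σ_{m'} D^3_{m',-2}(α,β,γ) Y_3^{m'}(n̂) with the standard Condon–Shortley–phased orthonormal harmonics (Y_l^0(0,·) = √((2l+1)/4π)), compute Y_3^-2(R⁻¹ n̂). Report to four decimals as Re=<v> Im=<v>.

Re=0.3860 Im=-0.0188

Need the full column D^3_{m',-2} for m'=−3..3 at α=0.0825, β=2.4818, γ=5.0206.
cos(β/2)=0.323945, sin(β/2)=0.946076
d^3_{-3,-2}: single k=1 term ⇒ +0.008267;  D = -0.005369-0.006286i
d^3_{-2,-2}: k∈[0..1] ⇒ +0.001156 -0.049284 = -0.048128;  D = +0.034167+0.033896i
d^3_{-1,-2}: k∈[0..1] ⇒ -0.010673 +0.182063 = +0.171390;  D = -0.131205-0.110271i
d^3_{0,-2}: k∈[0..1] ⇒ +0.053988 -0.460476 = -0.406488;  D = +0.331675+0.234999i
d^3_{1,-2}: k∈[0..1] ⇒ -0.182063 +0.776428 = +0.594365;  D = -0.511640-0.302480i
d^3_{2,-2}: k∈[0..1] ⇒ +0.420355 -0.717061 = -0.296706;  D = +0.266984+0.129437i
d^3_{3,-2}: single k=0 term ⇒ -0.601419;  D = +0.560953+0.216878i
Y_3^{m'}(θ=0.3161,φ=5.4247) and Σ D·Y over m':
  (-0.0054-0.0063i)·(-0.0106+0.0067i)  (+0.0342+0.0339i)·(-0.0137+0.0929i)  (-0.1312-0.1103i)·(+0.2309+0.2674i)  (+0.3317+0.2350i)·(+0.5380+0.0000i)  (-0.5116-0.3025i)·(-0.2309+0.2674i)  (+0.2670+0.1294i)·(-0.0137-0.0929i)  (+0.5610+0.2169i)·(+0.0106+0.0067i)
Y_3^-2(R⁻¹ n̂) = +0.385994-0.018846i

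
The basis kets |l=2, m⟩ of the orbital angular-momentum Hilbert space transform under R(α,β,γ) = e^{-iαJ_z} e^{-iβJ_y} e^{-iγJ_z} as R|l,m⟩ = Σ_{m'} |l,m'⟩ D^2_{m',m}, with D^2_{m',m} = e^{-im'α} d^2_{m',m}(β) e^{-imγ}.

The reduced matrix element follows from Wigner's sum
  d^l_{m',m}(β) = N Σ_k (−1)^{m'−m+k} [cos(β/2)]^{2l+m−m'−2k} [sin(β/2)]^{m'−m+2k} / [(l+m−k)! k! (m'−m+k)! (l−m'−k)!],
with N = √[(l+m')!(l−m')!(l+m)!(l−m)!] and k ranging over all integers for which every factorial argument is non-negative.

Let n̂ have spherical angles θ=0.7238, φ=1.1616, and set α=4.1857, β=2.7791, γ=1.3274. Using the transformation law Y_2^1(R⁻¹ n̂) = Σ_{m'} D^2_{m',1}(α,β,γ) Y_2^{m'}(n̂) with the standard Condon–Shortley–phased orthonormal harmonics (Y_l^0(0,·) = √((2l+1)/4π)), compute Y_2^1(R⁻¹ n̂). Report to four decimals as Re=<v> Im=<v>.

Re=0.0064 Im=-0.2580

Need the full column D^2_{m',1} for m'=−2..2 at α=4.1857, β=2.7791, γ=1.3274.
cos(β/2)=0.180256, sin(β/2)=0.983620
d^2_{-2,1}: single k=3 term ⇒ +0.343084;  D = +0.248487+0.236561i
d^2_{-1,1}: k∈[2..3] ⇒ +0.094309 -0.936072 = -0.841762;  D = +0.808210-0.235288i
d^2_{0,1}: k∈[1..2] ⇒ +0.014111 -0.420191 = -0.406079;  D = -0.097865+0.394110i
d^2_{1,1}: k∈[0..1] ⇒ +0.001056 -0.094309 = -0.093253;  D = -0.066942-0.064923i
d^2_{2,1}: single k=0 term ⇒ -0.011522;  D = +0.011092-0.003118i
Y_2^{m'}(θ=0.7238,φ=1.1616) and Σ D·Y over m':
  (+0.2485+0.2366i)·(-0.1158-0.1237i)  (+0.8082-0.2353i)·(+0.1525-0.3517i)  (-0.0979+0.3941i)·(+0.2158+0.0000i)  (-0.0669-0.0649i)·(-0.1525-0.3517i)  (+0.0111-0.0031i)·(-0.1158+0.1237i)
Y_2^1(R⁻¹ n̂) = +0.006365-0.258011i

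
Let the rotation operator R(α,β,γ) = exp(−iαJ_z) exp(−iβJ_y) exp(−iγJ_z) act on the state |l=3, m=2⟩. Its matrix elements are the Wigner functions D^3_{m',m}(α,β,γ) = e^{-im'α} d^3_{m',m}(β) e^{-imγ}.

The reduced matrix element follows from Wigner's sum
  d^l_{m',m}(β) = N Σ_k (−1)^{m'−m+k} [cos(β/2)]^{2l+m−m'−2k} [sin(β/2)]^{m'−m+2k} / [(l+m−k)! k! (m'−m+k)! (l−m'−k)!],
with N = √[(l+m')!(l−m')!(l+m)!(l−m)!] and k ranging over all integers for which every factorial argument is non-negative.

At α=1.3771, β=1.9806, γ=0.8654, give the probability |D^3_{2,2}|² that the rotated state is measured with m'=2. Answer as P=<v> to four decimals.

Split into d^3_{2,2}(β=1.9806) × two z-phases.
Half-angle: c=0.548439, s=0.836191. N=√(120·1·120·1)=120.000000
k∈{0,1} keeps every argument non-negative
  k=0: (−1)^0·120.0000/(120)·0.5484^6·0.8362^0 = +0.027213
  k=1: (−1)^1·120.0000/(24)·0.5484^4·0.8362^2 = -0.316296
d^3_{2,2}(1.9806) = +0.027213 -0.316296 = -0.289084
|D^3_{2,2}|² = |d^3_{2,2}(β)|² = (-0.289084)² = 0.083569 (the z-rotation phases have unit modulus)

P=0.0836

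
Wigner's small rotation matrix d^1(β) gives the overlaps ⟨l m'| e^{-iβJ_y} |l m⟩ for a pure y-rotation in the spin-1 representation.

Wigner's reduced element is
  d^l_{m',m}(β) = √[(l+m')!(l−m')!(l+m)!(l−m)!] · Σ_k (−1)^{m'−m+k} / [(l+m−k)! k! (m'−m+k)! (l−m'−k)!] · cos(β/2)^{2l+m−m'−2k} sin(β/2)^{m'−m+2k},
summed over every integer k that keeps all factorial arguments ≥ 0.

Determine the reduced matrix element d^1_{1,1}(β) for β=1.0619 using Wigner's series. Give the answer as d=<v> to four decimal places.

d=0.7436

d^1_{1,1}(β=1.0619) via Wigner's sum:
c=cos(1.0619/2)=0.862326, s=sin(1.0619/2)=0.506353; N=√[2·1·2·1]=2.000000
Admissible k: 0..0 (factorial args all ≥0)
  k=0: (−1)^0·2.0000/(2)·0.8623^2·0.5064^0 = +0.743607
d^1_{1,1}(1.0619) = +0.743607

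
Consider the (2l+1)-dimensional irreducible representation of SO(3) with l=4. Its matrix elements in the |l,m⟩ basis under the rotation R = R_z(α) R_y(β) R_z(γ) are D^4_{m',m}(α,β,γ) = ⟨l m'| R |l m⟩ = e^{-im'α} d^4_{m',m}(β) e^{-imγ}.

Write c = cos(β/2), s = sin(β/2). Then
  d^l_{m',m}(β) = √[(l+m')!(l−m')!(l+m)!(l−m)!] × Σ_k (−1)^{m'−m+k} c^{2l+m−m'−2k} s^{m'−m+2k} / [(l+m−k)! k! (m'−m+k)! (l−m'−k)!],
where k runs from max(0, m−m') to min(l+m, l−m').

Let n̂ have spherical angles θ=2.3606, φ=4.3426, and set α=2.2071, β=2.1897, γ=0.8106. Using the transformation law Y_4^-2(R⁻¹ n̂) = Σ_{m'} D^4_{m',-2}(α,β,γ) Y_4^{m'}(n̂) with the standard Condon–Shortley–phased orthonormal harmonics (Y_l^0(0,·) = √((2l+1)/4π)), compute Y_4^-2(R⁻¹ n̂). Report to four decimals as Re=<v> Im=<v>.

Need the full column D^4_{m',-2} for m'=−4..4 at α=2.2071, β=2.1897, γ=0.8106.
cos(β/2)=0.458180, sin(β/2)=0.888860
d^4_{-4,-2}: single k=2 term ⇒ +0.038678;  D = -0.020083-0.033055i
d^4_{-3,-2}: k∈[1..2] ⇒ +0.014098 -0.159171 = -0.145073;  D = +0.054956-0.134261i
d^4_{-2,-2}: k∈[0..2] ⇒ +0.001942 -0.087713 +0.412636 = +0.326866;  D = +0.316883-0.080166i
d^4_{-1,-2}: k∈[0..2] ⇒ -0.015985 +0.300805 -0.754725 = -0.469905;  D = +0.363395+0.297917i
d^4_{0,-2}: k∈[0..2] ⇒ +0.069343 -0.695931 +0.982182 = +0.355594;  D = -0.017916+0.355142i
d^4_{1,-2}: k∈[0..2] ⇒ -0.200537 +1.132087 -0.852127 = +0.079423;  D = +0.066177-0.043917i
d^4_{2,-2}: k∈[0..2] ⇒ +0.412636 -1.242373 +0.389641 = -0.440095;  D = +0.413625+0.150326i
d^4_{3,-2}: k∈[0..1] ⇒ -0.599044 +0.751505 = +0.152461;  D = +0.043262+0.146194i
d^4_{4,-2}: single k=0 term ⇒ +0.547835;  D = +0.330137-0.437187i
Y_4^{m'}(θ=2.3606,φ=4.3426) and Σ D·Y over m':
  (-0.0201-0.0331i)·(+0.0099+0.1082i)  (+0.0550-0.1343i)·(-0.2777+0.1381i)  (+0.3169-0.0802i)·(-0.3100-0.2828i)  (+0.3634+0.2979i)·(+0.0454-0.1171i)  (-0.0179+0.3551i)·(-0.3414+0.0000i)  (+0.0662-0.0439i)·(-0.0454-0.1171i)  (+0.4136+0.1503i)·(-0.3100+0.2828i)  (+0.0433+0.1462i)·(+0.2777+0.1381i)  (+0.3301-0.4372i)·(+0.0099-0.1082i)
Y_4^-2(R⁻¹ n̂) = -0.287826-0.101550i

Re=-0.2878 Im=-0.1015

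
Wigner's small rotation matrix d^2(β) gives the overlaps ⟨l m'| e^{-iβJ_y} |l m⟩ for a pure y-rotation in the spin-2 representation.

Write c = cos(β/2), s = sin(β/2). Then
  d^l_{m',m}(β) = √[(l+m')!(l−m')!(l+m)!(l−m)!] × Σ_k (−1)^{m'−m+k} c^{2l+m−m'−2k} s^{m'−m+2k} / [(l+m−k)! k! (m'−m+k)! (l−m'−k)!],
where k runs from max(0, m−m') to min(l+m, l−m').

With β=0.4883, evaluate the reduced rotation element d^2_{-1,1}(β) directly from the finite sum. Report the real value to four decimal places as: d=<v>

d=0.1616

d^2_{-1,1}(β=0.4883) via Wigner's sum:
Half-angle: c=0.970343, s=0.241732. N=√(1·6·6·1)=6.000000
The bounds max(0,m−m')=2 and min(l+m,l−m')=3 give 2 terms
  k=2: (−1)^0·6.0000/(2)·0.9703^2·0.2417^2 = +0.165059
  k=3: (−1)^1·6.0000/(6)·0.9703^0·0.2417^4 = -0.003415
d^2_{-1,1}(0.4883) = +0.165059 -0.003415 = +0.161644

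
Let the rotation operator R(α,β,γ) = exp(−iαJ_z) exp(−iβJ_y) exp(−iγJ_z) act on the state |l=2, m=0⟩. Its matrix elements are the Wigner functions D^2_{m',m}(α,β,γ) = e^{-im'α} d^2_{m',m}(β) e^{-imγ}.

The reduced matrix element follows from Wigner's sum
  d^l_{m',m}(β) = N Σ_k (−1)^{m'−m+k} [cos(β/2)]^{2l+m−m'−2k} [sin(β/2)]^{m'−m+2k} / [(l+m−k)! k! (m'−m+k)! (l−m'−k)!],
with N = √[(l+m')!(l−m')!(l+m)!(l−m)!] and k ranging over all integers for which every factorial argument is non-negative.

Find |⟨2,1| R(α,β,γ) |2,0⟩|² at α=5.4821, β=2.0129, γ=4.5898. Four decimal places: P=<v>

Split into d^2_{1,0}(β=2.0129) × two z-phases.
c=cos(2.0129/2)=0.534864, s=sin(2.0129/2)=0.844938; N=√[6·1·2·2]=4.898979
k∈{0,1} keeps every argument non-negative
  k=0: (−1)^1·4.8990/(2)·0.5349^3·0.8449^1 = -0.316687
  k=1: (−1)^2·4.8990/(2)·0.5349^1·0.8449^3 = +0.790303
d^2_{1,0}(2.0129) = -0.316687 +0.790303 = +0.473617
|D^2_{1,0}|² = |d^2_{1,0}(β)|² = (+0.473617)² = 0.224313 (the z-rotation phases have unit modulus)

P=0.2243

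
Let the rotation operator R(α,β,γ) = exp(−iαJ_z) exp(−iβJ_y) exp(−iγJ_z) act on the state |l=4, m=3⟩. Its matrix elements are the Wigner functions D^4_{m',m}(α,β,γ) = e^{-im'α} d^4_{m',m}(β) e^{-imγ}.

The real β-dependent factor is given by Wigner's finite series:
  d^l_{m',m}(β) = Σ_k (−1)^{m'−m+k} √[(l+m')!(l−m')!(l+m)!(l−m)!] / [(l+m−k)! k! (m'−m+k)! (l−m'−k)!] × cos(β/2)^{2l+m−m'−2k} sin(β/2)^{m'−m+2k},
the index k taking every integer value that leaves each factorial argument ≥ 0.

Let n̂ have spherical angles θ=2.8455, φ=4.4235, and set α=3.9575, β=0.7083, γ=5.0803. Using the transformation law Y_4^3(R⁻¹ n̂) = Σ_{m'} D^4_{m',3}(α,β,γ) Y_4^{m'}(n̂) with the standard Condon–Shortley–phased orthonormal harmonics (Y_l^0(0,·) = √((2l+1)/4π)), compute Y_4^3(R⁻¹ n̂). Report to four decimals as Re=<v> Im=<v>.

Re=-0.2347 Im=-0.3232

Need the full column D^4_{m',3} for m'=−4..4 at α=3.9575, β=0.7083, γ=5.0803.
cos(β/2)=0.937942, sin(β/2)=0.346793
d^4_{-4,3}: single k=7 term ⇒ +0.001600;  D = +0.001331+0.000889i
d^4_{-3,3}: k∈[6..7] ⇒ +0.010712 -0.000209 = +0.010503;  D = -0.010234+0.002362i
d^4_{-2,3}: k∈[5..6] ⇒ +0.046459 -0.002117 = +0.044341;  D = +0.022343-0.038301i
d^4_{-1,3}: k∈[4..5] ⇒ +0.148083 -0.012146 = +0.135936;  D = +0.038588+0.130345i
d^4_{0,3}: k∈[3..4] ⇒ +0.358224 -0.048972 = +0.309253;  D = -0.276130-0.139246i
d^4_{1,3}: k∈[2..3] ⇒ +0.649930 -0.148083 = +0.501847;  D = +0.471620-0.171537i
d^4_{2,3}: k∈[1..2] ⇒ +0.828639 -0.339841 = +0.488797;  D = -0.193065+0.449053i
d^4_{3,3}: k∈[0..1] ⇒ +0.598972 -0.573184 = +0.025788;  D = -0.010276-0.023652i
d^4_{4,3}: single k=0 term ⇒ -0.626392;  D = -0.589477-0.211859i
Y_4^{m'}(θ=2.8455,φ=4.4235) and Σ D·Y over m':
  (+0.0013+0.0009i)·(+0.0013+0.0029i)  (-0.0102+0.0024i)·(-0.0227+0.0193i)  (+0.0223-0.0383i)·(-0.1289-0.0841i)  (+0.0386+0.1303i)·(+0.1280-0.4308i)  (-0.2761-0.1392i)·(+0.5129+0.0000i)  (+0.4716-0.1715i)·(-0.1280-0.4308i)  (-0.1931+0.4491i)·(-0.1289+0.0841i)  (-0.0103-0.0237i)·(+0.0227+0.0193i)  (-0.5895-0.2119i)·(+0.0013-0.0029i)
Y_4^3(R⁻¹ n̂) = -0.234743-0.323157i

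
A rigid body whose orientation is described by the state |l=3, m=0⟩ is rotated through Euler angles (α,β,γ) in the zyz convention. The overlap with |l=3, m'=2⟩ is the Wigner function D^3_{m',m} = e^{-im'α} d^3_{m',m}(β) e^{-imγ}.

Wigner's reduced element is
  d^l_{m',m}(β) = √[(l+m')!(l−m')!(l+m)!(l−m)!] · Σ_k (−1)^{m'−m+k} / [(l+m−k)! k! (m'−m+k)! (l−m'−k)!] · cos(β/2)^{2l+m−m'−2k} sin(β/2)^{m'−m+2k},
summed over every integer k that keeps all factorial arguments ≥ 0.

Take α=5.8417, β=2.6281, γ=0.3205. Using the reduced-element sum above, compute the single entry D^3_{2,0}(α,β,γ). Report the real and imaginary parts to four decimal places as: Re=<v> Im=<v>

Re=-0.1827 Im=-0.2224

Split into d^3_{2,0}(β=2.6281) × two z-phases.
c=cos(2.6281/2)=0.253935, s=sin(2.6281/2)=0.967221; N=√[120·1·6·6]=65.726707
k: max(0,(0)−(2))=0 … min(3+(0),3−(2))=1
  k=0: (−1)^2·65.7267/(12)·0.2539^4·0.9672^2 = +0.021306
  k=1: (−1)^3·65.7267/(12)·0.2539^2·0.9672^4 = -0.309107
d^3_{2,0}(2.6281) = +0.021306 -0.309107 = -0.287801
Attach z-rotation phases: D = e^{-i(2)(5.8417)}·(-0.287801)·e^{-i(0)(0.3205)} = -0.182713-0.222363i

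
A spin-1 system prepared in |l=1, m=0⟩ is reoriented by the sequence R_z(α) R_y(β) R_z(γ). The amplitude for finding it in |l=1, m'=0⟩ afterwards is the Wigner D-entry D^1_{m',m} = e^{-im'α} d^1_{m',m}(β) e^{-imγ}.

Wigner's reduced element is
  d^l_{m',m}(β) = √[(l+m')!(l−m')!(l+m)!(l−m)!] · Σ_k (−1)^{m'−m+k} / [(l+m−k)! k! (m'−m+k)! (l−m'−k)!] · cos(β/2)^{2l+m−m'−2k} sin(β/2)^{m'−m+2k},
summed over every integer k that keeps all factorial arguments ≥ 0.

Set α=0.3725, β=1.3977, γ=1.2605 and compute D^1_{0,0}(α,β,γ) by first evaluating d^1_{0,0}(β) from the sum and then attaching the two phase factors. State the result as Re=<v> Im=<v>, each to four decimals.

Re=0.1722 Im=0.0000

First d^1_{0,0}(β=1.3977), then the phase factors e^{-i(0)α} and e^{-i(0)γ}:
With c≡cos(β/2)=0.765583 and s≡sin(β/2)=0.643338, N=[1·1·1·1]^{1/2}=1.000000
The bounds max(0,m−m')=0 and min(l+m,l−m')=1 give 2 terms
  k=0: (−1)^0·1.0000/(1)·0.7656^2·0.6433^0 = +0.586117
  k=1: (−1)^1·1.0000/(1)·0.7656^0·0.6433^2 = -0.413883
d^1_{0,0}(1.3977) = +0.586117 -0.413883 = +0.172233
Phases: e^{-i·(0)·0.3725}=+1.000000+0.000000i, e^{-i·(0)·1.2605}=+1.000000+0.000000i ⇒ D=+0.172233+0.000000i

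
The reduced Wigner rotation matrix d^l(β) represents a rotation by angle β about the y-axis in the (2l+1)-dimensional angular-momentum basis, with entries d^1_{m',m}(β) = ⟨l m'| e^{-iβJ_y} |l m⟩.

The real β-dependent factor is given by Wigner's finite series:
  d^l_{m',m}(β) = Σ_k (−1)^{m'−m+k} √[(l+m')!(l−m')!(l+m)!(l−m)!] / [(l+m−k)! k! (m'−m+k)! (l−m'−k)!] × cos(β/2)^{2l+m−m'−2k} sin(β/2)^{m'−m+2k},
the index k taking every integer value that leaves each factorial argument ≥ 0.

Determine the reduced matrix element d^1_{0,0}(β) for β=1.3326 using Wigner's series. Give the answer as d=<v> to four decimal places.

d=0.2360

d^1_{0,0}(β=1.3326) via Wigner's sum:
With c≡cos(β/2)=0.786114 and s≡sin(β/2)=0.618082, N=[1·1·1·1]^{1/2}=1.000000
k: max(0,(0)−(0))=0 … min(1+(0),1−(0))=1
  k=0: (−1)^0·1.0000/(1)·0.7861^2·0.6181^0 = +0.617975
  k=1: (−1)^1·1.0000/(1)·0.7861^0·0.6181^2 = -0.382025
d^1_{0,0}(1.3326) = +0.617975 -0.382025 = +0.235950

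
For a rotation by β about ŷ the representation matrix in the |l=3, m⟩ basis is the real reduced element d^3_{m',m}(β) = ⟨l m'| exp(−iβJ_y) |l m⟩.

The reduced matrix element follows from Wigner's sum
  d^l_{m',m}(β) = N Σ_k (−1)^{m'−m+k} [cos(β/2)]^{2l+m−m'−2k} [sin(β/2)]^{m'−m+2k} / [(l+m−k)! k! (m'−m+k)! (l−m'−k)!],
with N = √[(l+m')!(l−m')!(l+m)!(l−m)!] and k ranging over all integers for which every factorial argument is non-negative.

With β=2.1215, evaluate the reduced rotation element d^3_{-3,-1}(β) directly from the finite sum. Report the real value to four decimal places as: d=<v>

d=0.1676

d^3_{-3,-1}(β=2.1215) via Wigner's sum:
With c≡cos(β/2)=0.488218 and s≡sin(β/2)=0.872722, N=[1·720·2·24]^{1/2}=185.903201
k∈{2} keeps every argument non-negative
  k=2: (−1)^0·185.9032/(48)·0.4882^4·0.8727^2 = +0.167591
d^3_{-3,-1}(2.1215) = +0.167591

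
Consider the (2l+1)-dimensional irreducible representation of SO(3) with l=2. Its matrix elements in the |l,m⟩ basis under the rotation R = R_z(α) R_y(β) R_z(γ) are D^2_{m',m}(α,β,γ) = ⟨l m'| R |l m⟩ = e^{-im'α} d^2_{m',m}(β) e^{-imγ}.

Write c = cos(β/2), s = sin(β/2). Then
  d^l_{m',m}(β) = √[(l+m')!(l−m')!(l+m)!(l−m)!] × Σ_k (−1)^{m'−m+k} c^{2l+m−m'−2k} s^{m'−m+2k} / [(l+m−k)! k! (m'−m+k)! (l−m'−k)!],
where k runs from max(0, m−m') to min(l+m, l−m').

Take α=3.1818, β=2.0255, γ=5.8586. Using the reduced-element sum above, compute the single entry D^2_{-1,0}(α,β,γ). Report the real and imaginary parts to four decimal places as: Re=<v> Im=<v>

Split into d^2_{-1,0}(β=2.0255) × two z-phases.
c=cos(2.0255/2)=0.529530, s=sin(2.0255/2)=0.848291; N=√[1·6·2·2]=4.898979
k∈{1,2} keeps every argument non-negative
  k=1: (−1)^0·4.8990/(2)·0.5295^3·0.8483^1 = +0.308526
  k=2: (−1)^1·4.8990/(2)·0.5295^1·0.8483^3 = -0.791774
d^2_{-1,0}(2.0255) = +0.308526 -0.791774 = -0.483247
Phases: e^{-i·(-1)·3.1818}=-0.999192-0.040197i, e^{-i·(0)·5.8586}=+1.000000+0.000000i ⇒ D=+0.482857+0.019425i

Re=0.4829 Im=0.0194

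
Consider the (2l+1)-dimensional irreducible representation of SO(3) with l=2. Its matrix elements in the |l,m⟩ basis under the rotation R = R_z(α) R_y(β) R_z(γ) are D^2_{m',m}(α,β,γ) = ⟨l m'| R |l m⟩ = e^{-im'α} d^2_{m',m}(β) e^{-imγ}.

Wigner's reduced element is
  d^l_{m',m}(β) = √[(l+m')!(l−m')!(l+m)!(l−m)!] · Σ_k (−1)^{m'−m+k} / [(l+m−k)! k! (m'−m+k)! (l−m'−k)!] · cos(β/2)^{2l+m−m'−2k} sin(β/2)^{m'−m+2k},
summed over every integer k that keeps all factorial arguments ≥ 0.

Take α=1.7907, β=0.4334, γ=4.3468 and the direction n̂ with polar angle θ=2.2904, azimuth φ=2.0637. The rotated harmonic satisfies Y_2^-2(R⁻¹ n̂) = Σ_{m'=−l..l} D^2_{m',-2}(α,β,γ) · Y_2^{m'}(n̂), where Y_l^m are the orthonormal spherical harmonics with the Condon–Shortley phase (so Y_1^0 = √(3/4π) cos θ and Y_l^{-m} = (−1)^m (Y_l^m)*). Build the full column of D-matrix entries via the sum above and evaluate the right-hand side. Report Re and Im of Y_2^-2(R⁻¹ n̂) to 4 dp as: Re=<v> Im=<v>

Re=-0.1413 Im=0.3233

Need the full column D^2_{m',-2} for m'=−2..2 at α=1.7907, β=0.4334, γ=4.3468.
cos(β/2)=0.976612, sin(β/2)=0.215008
d^2_{-2,-2}: single k=0 term ⇒ +0.909680;  D = +0.871338-0.261320i
d^2_{-1,-2}: single k=0 term ⇒ -0.400545;  D = +0.195982+0.349324i
d^2_{0,-2}: single k=0 term ⇒ +0.108001;  D = -0.080395+0.072118i
d^2_{1,-2}: single k=0 term ⇒ -0.019414;  D = -0.015804-0.011276i
d^2_{2,-2}: single k=0 term ⇒ +0.002137;  D = +0.000832-0.001969i
Y_2^{m'}(θ=2.2904,φ=2.0637) and Σ D·Y over m':
  (+0.8713-0.2613i)·(-0.1206+0.1821i)  (+0.1960+0.3493i)·(+0.1812+0.3374i)  (-0.0804+0.0721i)·(+0.0956+0.0000i)  (-0.0158-0.0113i)·(-0.1812+0.3374i)  (+0.0008-0.0020i)·(-0.1206-0.1821i)
Y_2^-2(R⁻¹ n̂) = -0.141332+0.323346i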